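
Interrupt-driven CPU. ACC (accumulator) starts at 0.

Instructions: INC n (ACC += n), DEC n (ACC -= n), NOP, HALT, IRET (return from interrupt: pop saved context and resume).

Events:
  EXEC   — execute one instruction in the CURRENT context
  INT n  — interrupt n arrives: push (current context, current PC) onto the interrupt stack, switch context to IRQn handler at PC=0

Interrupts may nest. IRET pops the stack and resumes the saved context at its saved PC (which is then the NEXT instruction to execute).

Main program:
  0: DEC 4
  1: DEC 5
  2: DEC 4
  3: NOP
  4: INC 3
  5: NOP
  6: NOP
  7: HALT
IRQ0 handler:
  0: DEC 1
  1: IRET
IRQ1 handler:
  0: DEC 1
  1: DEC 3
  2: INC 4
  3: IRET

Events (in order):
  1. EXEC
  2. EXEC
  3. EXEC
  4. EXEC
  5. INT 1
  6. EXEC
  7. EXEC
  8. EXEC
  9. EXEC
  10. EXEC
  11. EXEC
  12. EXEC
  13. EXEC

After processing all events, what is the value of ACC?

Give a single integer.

Event 1 (EXEC): [MAIN] PC=0: DEC 4 -> ACC=-4
Event 2 (EXEC): [MAIN] PC=1: DEC 5 -> ACC=-9
Event 3 (EXEC): [MAIN] PC=2: DEC 4 -> ACC=-13
Event 4 (EXEC): [MAIN] PC=3: NOP
Event 5 (INT 1): INT 1 arrives: push (MAIN, PC=4), enter IRQ1 at PC=0 (depth now 1)
Event 6 (EXEC): [IRQ1] PC=0: DEC 1 -> ACC=-14
Event 7 (EXEC): [IRQ1] PC=1: DEC 3 -> ACC=-17
Event 8 (EXEC): [IRQ1] PC=2: INC 4 -> ACC=-13
Event 9 (EXEC): [IRQ1] PC=3: IRET -> resume MAIN at PC=4 (depth now 0)
Event 10 (EXEC): [MAIN] PC=4: INC 3 -> ACC=-10
Event 11 (EXEC): [MAIN] PC=5: NOP
Event 12 (EXEC): [MAIN] PC=6: NOP
Event 13 (EXEC): [MAIN] PC=7: HALT

Answer: -10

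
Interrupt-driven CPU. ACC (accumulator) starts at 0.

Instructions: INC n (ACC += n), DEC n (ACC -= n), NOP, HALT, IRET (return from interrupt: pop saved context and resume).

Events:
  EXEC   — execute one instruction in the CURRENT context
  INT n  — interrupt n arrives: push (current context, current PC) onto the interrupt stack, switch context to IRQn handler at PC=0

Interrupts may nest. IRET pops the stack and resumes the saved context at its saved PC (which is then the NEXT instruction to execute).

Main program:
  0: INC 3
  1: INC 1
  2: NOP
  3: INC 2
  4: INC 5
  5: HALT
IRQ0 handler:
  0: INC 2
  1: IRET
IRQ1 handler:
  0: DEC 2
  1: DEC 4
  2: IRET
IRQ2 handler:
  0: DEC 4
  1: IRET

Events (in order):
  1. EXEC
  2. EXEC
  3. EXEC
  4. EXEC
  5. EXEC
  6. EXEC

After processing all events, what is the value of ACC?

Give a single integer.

Answer: 11

Derivation:
Event 1 (EXEC): [MAIN] PC=0: INC 3 -> ACC=3
Event 2 (EXEC): [MAIN] PC=1: INC 1 -> ACC=4
Event 3 (EXEC): [MAIN] PC=2: NOP
Event 4 (EXEC): [MAIN] PC=3: INC 2 -> ACC=6
Event 5 (EXEC): [MAIN] PC=4: INC 5 -> ACC=11
Event 6 (EXEC): [MAIN] PC=5: HALT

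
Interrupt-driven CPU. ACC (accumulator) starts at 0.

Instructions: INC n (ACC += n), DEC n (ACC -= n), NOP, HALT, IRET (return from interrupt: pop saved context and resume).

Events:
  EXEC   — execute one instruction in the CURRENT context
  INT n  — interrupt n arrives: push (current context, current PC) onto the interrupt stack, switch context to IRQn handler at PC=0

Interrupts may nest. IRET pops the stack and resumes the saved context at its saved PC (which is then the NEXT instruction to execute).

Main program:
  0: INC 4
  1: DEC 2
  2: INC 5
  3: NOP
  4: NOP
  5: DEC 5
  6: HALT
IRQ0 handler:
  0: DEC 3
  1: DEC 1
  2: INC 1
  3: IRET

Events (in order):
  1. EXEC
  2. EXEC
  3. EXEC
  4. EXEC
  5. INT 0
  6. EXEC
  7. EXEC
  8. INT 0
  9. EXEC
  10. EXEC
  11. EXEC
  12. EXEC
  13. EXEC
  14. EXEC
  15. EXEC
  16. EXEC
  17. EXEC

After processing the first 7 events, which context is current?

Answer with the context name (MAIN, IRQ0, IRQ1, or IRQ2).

Answer: IRQ0

Derivation:
Event 1 (EXEC): [MAIN] PC=0: INC 4 -> ACC=4
Event 2 (EXEC): [MAIN] PC=1: DEC 2 -> ACC=2
Event 3 (EXEC): [MAIN] PC=2: INC 5 -> ACC=7
Event 4 (EXEC): [MAIN] PC=3: NOP
Event 5 (INT 0): INT 0 arrives: push (MAIN, PC=4), enter IRQ0 at PC=0 (depth now 1)
Event 6 (EXEC): [IRQ0] PC=0: DEC 3 -> ACC=4
Event 7 (EXEC): [IRQ0] PC=1: DEC 1 -> ACC=3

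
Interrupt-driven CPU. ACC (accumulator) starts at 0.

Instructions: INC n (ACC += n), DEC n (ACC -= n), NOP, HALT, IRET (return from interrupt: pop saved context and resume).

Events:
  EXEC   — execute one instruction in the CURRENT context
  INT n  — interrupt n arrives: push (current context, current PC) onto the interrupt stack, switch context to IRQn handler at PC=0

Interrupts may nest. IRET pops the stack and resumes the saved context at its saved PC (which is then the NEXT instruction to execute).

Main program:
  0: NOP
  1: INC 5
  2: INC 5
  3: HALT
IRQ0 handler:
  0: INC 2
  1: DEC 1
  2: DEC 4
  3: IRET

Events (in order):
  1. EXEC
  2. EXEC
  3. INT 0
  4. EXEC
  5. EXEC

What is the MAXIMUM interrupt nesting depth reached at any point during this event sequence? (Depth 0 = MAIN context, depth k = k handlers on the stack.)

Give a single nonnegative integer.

Event 1 (EXEC): [MAIN] PC=0: NOP [depth=0]
Event 2 (EXEC): [MAIN] PC=1: INC 5 -> ACC=5 [depth=0]
Event 3 (INT 0): INT 0 arrives: push (MAIN, PC=2), enter IRQ0 at PC=0 (depth now 1) [depth=1]
Event 4 (EXEC): [IRQ0] PC=0: INC 2 -> ACC=7 [depth=1]
Event 5 (EXEC): [IRQ0] PC=1: DEC 1 -> ACC=6 [depth=1]
Max depth observed: 1

Answer: 1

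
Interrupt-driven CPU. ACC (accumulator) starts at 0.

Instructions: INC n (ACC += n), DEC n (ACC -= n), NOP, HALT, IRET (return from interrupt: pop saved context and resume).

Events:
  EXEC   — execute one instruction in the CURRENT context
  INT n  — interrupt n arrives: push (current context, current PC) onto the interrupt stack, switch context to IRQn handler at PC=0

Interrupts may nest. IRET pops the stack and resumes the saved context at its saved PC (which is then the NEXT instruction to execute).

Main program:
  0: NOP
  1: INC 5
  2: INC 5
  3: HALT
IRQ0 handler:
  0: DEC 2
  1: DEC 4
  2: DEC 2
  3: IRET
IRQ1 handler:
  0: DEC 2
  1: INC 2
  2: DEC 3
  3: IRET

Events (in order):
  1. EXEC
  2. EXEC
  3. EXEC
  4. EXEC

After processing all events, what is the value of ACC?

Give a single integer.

Answer: 10

Derivation:
Event 1 (EXEC): [MAIN] PC=0: NOP
Event 2 (EXEC): [MAIN] PC=1: INC 5 -> ACC=5
Event 3 (EXEC): [MAIN] PC=2: INC 5 -> ACC=10
Event 4 (EXEC): [MAIN] PC=3: HALT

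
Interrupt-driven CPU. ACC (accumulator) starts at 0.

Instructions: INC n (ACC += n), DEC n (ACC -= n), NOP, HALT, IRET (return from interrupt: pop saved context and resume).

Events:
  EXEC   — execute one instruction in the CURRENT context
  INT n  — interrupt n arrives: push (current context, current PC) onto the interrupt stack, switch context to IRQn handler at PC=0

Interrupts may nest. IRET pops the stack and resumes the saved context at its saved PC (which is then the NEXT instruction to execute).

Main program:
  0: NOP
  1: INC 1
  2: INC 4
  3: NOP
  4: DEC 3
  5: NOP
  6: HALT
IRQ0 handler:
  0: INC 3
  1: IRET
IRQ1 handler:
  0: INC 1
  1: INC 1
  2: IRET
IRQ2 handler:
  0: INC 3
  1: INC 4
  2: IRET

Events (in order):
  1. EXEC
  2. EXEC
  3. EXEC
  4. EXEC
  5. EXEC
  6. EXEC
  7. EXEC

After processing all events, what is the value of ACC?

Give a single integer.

Event 1 (EXEC): [MAIN] PC=0: NOP
Event 2 (EXEC): [MAIN] PC=1: INC 1 -> ACC=1
Event 3 (EXEC): [MAIN] PC=2: INC 4 -> ACC=5
Event 4 (EXEC): [MAIN] PC=3: NOP
Event 5 (EXEC): [MAIN] PC=4: DEC 3 -> ACC=2
Event 6 (EXEC): [MAIN] PC=5: NOP
Event 7 (EXEC): [MAIN] PC=6: HALT

Answer: 2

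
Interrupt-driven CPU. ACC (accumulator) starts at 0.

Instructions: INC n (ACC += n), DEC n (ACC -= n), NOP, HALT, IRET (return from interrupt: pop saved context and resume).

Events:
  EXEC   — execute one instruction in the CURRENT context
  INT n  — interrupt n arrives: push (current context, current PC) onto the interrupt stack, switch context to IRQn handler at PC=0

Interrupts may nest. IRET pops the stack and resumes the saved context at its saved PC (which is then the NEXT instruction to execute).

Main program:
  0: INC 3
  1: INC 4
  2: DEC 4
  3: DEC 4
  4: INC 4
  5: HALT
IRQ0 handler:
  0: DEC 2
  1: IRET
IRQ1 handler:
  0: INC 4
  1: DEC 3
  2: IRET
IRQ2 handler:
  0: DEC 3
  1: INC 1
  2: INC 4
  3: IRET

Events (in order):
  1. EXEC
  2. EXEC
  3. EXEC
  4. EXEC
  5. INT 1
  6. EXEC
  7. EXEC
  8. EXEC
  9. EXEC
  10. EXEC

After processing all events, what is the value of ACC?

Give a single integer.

Event 1 (EXEC): [MAIN] PC=0: INC 3 -> ACC=3
Event 2 (EXEC): [MAIN] PC=1: INC 4 -> ACC=7
Event 3 (EXEC): [MAIN] PC=2: DEC 4 -> ACC=3
Event 4 (EXEC): [MAIN] PC=3: DEC 4 -> ACC=-1
Event 5 (INT 1): INT 1 arrives: push (MAIN, PC=4), enter IRQ1 at PC=0 (depth now 1)
Event 6 (EXEC): [IRQ1] PC=0: INC 4 -> ACC=3
Event 7 (EXEC): [IRQ1] PC=1: DEC 3 -> ACC=0
Event 8 (EXEC): [IRQ1] PC=2: IRET -> resume MAIN at PC=4 (depth now 0)
Event 9 (EXEC): [MAIN] PC=4: INC 4 -> ACC=4
Event 10 (EXEC): [MAIN] PC=5: HALT

Answer: 4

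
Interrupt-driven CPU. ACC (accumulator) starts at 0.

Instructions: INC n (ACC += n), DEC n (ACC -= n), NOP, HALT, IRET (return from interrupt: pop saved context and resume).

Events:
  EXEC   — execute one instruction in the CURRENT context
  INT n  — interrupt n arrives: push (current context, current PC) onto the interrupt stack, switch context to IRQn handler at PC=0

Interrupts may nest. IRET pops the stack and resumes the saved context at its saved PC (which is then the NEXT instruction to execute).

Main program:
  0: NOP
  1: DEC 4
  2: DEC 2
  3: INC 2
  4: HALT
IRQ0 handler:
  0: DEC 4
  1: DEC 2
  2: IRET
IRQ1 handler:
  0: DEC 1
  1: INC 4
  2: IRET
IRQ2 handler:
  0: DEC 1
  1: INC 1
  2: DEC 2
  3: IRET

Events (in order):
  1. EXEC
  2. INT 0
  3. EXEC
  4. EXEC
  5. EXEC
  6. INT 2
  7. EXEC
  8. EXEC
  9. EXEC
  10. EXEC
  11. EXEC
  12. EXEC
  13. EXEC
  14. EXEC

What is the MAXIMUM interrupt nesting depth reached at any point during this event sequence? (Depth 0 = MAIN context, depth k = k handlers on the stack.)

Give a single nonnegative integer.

Answer: 1

Derivation:
Event 1 (EXEC): [MAIN] PC=0: NOP [depth=0]
Event 2 (INT 0): INT 0 arrives: push (MAIN, PC=1), enter IRQ0 at PC=0 (depth now 1) [depth=1]
Event 3 (EXEC): [IRQ0] PC=0: DEC 4 -> ACC=-4 [depth=1]
Event 4 (EXEC): [IRQ0] PC=1: DEC 2 -> ACC=-6 [depth=1]
Event 5 (EXEC): [IRQ0] PC=2: IRET -> resume MAIN at PC=1 (depth now 0) [depth=0]
Event 6 (INT 2): INT 2 arrives: push (MAIN, PC=1), enter IRQ2 at PC=0 (depth now 1) [depth=1]
Event 7 (EXEC): [IRQ2] PC=0: DEC 1 -> ACC=-7 [depth=1]
Event 8 (EXEC): [IRQ2] PC=1: INC 1 -> ACC=-6 [depth=1]
Event 9 (EXEC): [IRQ2] PC=2: DEC 2 -> ACC=-8 [depth=1]
Event 10 (EXEC): [IRQ2] PC=3: IRET -> resume MAIN at PC=1 (depth now 0) [depth=0]
Event 11 (EXEC): [MAIN] PC=1: DEC 4 -> ACC=-12 [depth=0]
Event 12 (EXEC): [MAIN] PC=2: DEC 2 -> ACC=-14 [depth=0]
Event 13 (EXEC): [MAIN] PC=3: INC 2 -> ACC=-12 [depth=0]
Event 14 (EXEC): [MAIN] PC=4: HALT [depth=0]
Max depth observed: 1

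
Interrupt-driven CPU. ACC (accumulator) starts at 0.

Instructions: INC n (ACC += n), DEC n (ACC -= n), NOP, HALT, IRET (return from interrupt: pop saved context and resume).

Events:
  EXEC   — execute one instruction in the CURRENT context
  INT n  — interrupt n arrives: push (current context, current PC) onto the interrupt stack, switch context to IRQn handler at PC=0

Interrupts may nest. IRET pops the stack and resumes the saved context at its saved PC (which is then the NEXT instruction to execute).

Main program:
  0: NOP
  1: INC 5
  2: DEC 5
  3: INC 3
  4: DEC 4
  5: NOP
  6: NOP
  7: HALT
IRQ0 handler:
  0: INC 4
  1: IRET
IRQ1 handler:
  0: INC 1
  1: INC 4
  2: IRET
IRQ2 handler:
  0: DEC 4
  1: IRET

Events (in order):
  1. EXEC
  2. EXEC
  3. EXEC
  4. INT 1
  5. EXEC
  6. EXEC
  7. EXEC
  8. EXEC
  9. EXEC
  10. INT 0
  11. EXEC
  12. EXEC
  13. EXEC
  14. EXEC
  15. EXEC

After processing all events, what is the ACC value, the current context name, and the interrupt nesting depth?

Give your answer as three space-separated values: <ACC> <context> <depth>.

Answer: 8 MAIN 0

Derivation:
Event 1 (EXEC): [MAIN] PC=0: NOP
Event 2 (EXEC): [MAIN] PC=1: INC 5 -> ACC=5
Event 3 (EXEC): [MAIN] PC=2: DEC 5 -> ACC=0
Event 4 (INT 1): INT 1 arrives: push (MAIN, PC=3), enter IRQ1 at PC=0 (depth now 1)
Event 5 (EXEC): [IRQ1] PC=0: INC 1 -> ACC=1
Event 6 (EXEC): [IRQ1] PC=1: INC 4 -> ACC=5
Event 7 (EXEC): [IRQ1] PC=2: IRET -> resume MAIN at PC=3 (depth now 0)
Event 8 (EXEC): [MAIN] PC=3: INC 3 -> ACC=8
Event 9 (EXEC): [MAIN] PC=4: DEC 4 -> ACC=4
Event 10 (INT 0): INT 0 arrives: push (MAIN, PC=5), enter IRQ0 at PC=0 (depth now 1)
Event 11 (EXEC): [IRQ0] PC=0: INC 4 -> ACC=8
Event 12 (EXEC): [IRQ0] PC=1: IRET -> resume MAIN at PC=5 (depth now 0)
Event 13 (EXEC): [MAIN] PC=5: NOP
Event 14 (EXEC): [MAIN] PC=6: NOP
Event 15 (EXEC): [MAIN] PC=7: HALT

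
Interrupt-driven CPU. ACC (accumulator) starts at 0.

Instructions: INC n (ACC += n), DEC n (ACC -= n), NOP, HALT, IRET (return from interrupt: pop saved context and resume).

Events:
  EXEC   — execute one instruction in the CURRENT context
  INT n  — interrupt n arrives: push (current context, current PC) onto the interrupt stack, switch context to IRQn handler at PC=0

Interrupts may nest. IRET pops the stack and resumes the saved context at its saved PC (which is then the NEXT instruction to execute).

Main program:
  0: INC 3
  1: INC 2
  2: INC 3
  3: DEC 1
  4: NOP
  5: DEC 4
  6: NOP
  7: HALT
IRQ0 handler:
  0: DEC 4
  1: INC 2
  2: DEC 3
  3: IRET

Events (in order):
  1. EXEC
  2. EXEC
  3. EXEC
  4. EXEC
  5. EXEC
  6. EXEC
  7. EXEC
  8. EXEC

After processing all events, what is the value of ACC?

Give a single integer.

Event 1 (EXEC): [MAIN] PC=0: INC 3 -> ACC=3
Event 2 (EXEC): [MAIN] PC=1: INC 2 -> ACC=5
Event 3 (EXEC): [MAIN] PC=2: INC 3 -> ACC=8
Event 4 (EXEC): [MAIN] PC=3: DEC 1 -> ACC=7
Event 5 (EXEC): [MAIN] PC=4: NOP
Event 6 (EXEC): [MAIN] PC=5: DEC 4 -> ACC=3
Event 7 (EXEC): [MAIN] PC=6: NOP
Event 8 (EXEC): [MAIN] PC=7: HALT

Answer: 3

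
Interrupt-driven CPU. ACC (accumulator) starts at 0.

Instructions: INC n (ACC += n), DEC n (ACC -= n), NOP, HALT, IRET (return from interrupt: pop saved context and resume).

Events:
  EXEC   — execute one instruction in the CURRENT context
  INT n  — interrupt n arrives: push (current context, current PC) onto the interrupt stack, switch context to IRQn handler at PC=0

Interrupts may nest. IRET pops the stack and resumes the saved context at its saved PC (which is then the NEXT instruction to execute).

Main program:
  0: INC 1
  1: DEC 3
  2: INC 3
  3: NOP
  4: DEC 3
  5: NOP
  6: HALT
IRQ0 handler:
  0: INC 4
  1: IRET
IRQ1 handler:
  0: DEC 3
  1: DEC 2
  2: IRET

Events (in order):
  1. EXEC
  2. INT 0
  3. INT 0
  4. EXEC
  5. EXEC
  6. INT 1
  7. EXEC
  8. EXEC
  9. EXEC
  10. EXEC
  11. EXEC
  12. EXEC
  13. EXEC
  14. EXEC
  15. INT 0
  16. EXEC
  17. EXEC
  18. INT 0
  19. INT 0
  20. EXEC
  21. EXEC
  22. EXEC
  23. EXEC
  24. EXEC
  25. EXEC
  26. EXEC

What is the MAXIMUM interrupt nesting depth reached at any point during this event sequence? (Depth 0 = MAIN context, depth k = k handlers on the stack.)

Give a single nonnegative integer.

Event 1 (EXEC): [MAIN] PC=0: INC 1 -> ACC=1 [depth=0]
Event 2 (INT 0): INT 0 arrives: push (MAIN, PC=1), enter IRQ0 at PC=0 (depth now 1) [depth=1]
Event 3 (INT 0): INT 0 arrives: push (IRQ0, PC=0), enter IRQ0 at PC=0 (depth now 2) [depth=2]
Event 4 (EXEC): [IRQ0] PC=0: INC 4 -> ACC=5 [depth=2]
Event 5 (EXEC): [IRQ0] PC=1: IRET -> resume IRQ0 at PC=0 (depth now 1) [depth=1]
Event 6 (INT 1): INT 1 arrives: push (IRQ0, PC=0), enter IRQ1 at PC=0 (depth now 2) [depth=2]
Event 7 (EXEC): [IRQ1] PC=0: DEC 3 -> ACC=2 [depth=2]
Event 8 (EXEC): [IRQ1] PC=1: DEC 2 -> ACC=0 [depth=2]
Event 9 (EXEC): [IRQ1] PC=2: IRET -> resume IRQ0 at PC=0 (depth now 1) [depth=1]
Event 10 (EXEC): [IRQ0] PC=0: INC 4 -> ACC=4 [depth=1]
Event 11 (EXEC): [IRQ0] PC=1: IRET -> resume MAIN at PC=1 (depth now 0) [depth=0]
Event 12 (EXEC): [MAIN] PC=1: DEC 3 -> ACC=1 [depth=0]
Event 13 (EXEC): [MAIN] PC=2: INC 3 -> ACC=4 [depth=0]
Event 14 (EXEC): [MAIN] PC=3: NOP [depth=0]
Event 15 (INT 0): INT 0 arrives: push (MAIN, PC=4), enter IRQ0 at PC=0 (depth now 1) [depth=1]
Event 16 (EXEC): [IRQ0] PC=0: INC 4 -> ACC=8 [depth=1]
Event 17 (EXEC): [IRQ0] PC=1: IRET -> resume MAIN at PC=4 (depth now 0) [depth=0]
Event 18 (INT 0): INT 0 arrives: push (MAIN, PC=4), enter IRQ0 at PC=0 (depth now 1) [depth=1]
Event 19 (INT 0): INT 0 arrives: push (IRQ0, PC=0), enter IRQ0 at PC=0 (depth now 2) [depth=2]
Event 20 (EXEC): [IRQ0] PC=0: INC 4 -> ACC=12 [depth=2]
Event 21 (EXEC): [IRQ0] PC=1: IRET -> resume IRQ0 at PC=0 (depth now 1) [depth=1]
Event 22 (EXEC): [IRQ0] PC=0: INC 4 -> ACC=16 [depth=1]
Event 23 (EXEC): [IRQ0] PC=1: IRET -> resume MAIN at PC=4 (depth now 0) [depth=0]
Event 24 (EXEC): [MAIN] PC=4: DEC 3 -> ACC=13 [depth=0]
Event 25 (EXEC): [MAIN] PC=5: NOP [depth=0]
Event 26 (EXEC): [MAIN] PC=6: HALT [depth=0]
Max depth observed: 2

Answer: 2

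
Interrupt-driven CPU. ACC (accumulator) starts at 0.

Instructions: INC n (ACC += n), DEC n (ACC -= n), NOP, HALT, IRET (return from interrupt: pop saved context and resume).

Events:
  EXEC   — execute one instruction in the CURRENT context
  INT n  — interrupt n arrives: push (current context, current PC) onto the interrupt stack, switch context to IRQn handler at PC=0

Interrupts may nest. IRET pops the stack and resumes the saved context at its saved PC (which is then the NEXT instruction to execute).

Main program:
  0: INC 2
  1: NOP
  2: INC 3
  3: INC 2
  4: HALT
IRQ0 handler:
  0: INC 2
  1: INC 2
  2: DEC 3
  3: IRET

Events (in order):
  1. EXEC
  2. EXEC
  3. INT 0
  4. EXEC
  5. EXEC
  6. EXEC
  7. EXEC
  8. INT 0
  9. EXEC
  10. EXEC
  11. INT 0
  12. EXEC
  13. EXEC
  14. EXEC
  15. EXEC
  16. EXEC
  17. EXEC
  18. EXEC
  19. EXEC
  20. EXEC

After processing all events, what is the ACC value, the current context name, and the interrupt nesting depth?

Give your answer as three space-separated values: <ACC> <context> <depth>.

Answer: 10 MAIN 0

Derivation:
Event 1 (EXEC): [MAIN] PC=0: INC 2 -> ACC=2
Event 2 (EXEC): [MAIN] PC=1: NOP
Event 3 (INT 0): INT 0 arrives: push (MAIN, PC=2), enter IRQ0 at PC=0 (depth now 1)
Event 4 (EXEC): [IRQ0] PC=0: INC 2 -> ACC=4
Event 5 (EXEC): [IRQ0] PC=1: INC 2 -> ACC=6
Event 6 (EXEC): [IRQ0] PC=2: DEC 3 -> ACC=3
Event 7 (EXEC): [IRQ0] PC=3: IRET -> resume MAIN at PC=2 (depth now 0)
Event 8 (INT 0): INT 0 arrives: push (MAIN, PC=2), enter IRQ0 at PC=0 (depth now 1)
Event 9 (EXEC): [IRQ0] PC=0: INC 2 -> ACC=5
Event 10 (EXEC): [IRQ0] PC=1: INC 2 -> ACC=7
Event 11 (INT 0): INT 0 arrives: push (IRQ0, PC=2), enter IRQ0 at PC=0 (depth now 2)
Event 12 (EXEC): [IRQ0] PC=0: INC 2 -> ACC=9
Event 13 (EXEC): [IRQ0] PC=1: INC 2 -> ACC=11
Event 14 (EXEC): [IRQ0] PC=2: DEC 3 -> ACC=8
Event 15 (EXEC): [IRQ0] PC=3: IRET -> resume IRQ0 at PC=2 (depth now 1)
Event 16 (EXEC): [IRQ0] PC=2: DEC 3 -> ACC=5
Event 17 (EXEC): [IRQ0] PC=3: IRET -> resume MAIN at PC=2 (depth now 0)
Event 18 (EXEC): [MAIN] PC=2: INC 3 -> ACC=8
Event 19 (EXEC): [MAIN] PC=3: INC 2 -> ACC=10
Event 20 (EXEC): [MAIN] PC=4: HALT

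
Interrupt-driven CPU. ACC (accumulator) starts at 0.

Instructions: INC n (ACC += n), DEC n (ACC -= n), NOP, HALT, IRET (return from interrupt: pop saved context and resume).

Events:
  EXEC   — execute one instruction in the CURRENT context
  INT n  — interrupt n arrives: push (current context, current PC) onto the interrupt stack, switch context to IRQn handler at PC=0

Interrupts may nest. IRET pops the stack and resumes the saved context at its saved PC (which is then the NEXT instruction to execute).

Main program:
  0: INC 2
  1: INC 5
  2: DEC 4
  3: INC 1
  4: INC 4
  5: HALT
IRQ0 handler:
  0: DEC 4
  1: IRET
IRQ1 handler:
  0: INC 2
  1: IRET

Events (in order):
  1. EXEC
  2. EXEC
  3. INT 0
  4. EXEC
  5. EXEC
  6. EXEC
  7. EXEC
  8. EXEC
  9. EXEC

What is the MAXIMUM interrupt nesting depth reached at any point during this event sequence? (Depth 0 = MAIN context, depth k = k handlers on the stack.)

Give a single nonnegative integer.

Answer: 1

Derivation:
Event 1 (EXEC): [MAIN] PC=0: INC 2 -> ACC=2 [depth=0]
Event 2 (EXEC): [MAIN] PC=1: INC 5 -> ACC=7 [depth=0]
Event 3 (INT 0): INT 0 arrives: push (MAIN, PC=2), enter IRQ0 at PC=0 (depth now 1) [depth=1]
Event 4 (EXEC): [IRQ0] PC=0: DEC 4 -> ACC=3 [depth=1]
Event 5 (EXEC): [IRQ0] PC=1: IRET -> resume MAIN at PC=2 (depth now 0) [depth=0]
Event 6 (EXEC): [MAIN] PC=2: DEC 4 -> ACC=-1 [depth=0]
Event 7 (EXEC): [MAIN] PC=3: INC 1 -> ACC=0 [depth=0]
Event 8 (EXEC): [MAIN] PC=4: INC 4 -> ACC=4 [depth=0]
Event 9 (EXEC): [MAIN] PC=5: HALT [depth=0]
Max depth observed: 1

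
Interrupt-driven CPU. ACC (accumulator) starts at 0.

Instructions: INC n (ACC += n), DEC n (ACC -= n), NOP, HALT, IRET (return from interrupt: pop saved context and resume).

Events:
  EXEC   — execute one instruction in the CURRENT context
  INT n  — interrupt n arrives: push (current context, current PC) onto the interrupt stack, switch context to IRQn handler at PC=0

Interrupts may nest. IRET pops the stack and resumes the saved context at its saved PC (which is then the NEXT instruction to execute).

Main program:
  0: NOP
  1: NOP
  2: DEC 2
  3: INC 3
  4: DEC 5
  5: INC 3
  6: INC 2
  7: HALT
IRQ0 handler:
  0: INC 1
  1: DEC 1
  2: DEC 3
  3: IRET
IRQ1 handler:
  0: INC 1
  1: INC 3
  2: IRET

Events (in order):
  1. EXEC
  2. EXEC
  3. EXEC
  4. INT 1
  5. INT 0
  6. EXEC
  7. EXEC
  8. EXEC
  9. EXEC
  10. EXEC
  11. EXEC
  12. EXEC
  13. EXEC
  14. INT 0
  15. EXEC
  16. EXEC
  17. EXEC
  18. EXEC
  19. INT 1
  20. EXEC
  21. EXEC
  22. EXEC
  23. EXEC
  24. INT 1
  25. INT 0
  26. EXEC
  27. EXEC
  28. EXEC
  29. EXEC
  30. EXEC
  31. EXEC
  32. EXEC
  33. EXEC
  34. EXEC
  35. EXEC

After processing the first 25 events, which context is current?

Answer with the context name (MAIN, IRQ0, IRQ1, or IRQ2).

Answer: IRQ0

Derivation:
Event 1 (EXEC): [MAIN] PC=0: NOP
Event 2 (EXEC): [MAIN] PC=1: NOP
Event 3 (EXEC): [MAIN] PC=2: DEC 2 -> ACC=-2
Event 4 (INT 1): INT 1 arrives: push (MAIN, PC=3), enter IRQ1 at PC=0 (depth now 1)
Event 5 (INT 0): INT 0 arrives: push (IRQ1, PC=0), enter IRQ0 at PC=0 (depth now 2)
Event 6 (EXEC): [IRQ0] PC=0: INC 1 -> ACC=-1
Event 7 (EXEC): [IRQ0] PC=1: DEC 1 -> ACC=-2
Event 8 (EXEC): [IRQ0] PC=2: DEC 3 -> ACC=-5
Event 9 (EXEC): [IRQ0] PC=3: IRET -> resume IRQ1 at PC=0 (depth now 1)
Event 10 (EXEC): [IRQ1] PC=0: INC 1 -> ACC=-4
Event 11 (EXEC): [IRQ1] PC=1: INC 3 -> ACC=-1
Event 12 (EXEC): [IRQ1] PC=2: IRET -> resume MAIN at PC=3 (depth now 0)
Event 13 (EXEC): [MAIN] PC=3: INC 3 -> ACC=2
Event 14 (INT 0): INT 0 arrives: push (MAIN, PC=4), enter IRQ0 at PC=0 (depth now 1)
Event 15 (EXEC): [IRQ0] PC=0: INC 1 -> ACC=3
Event 16 (EXEC): [IRQ0] PC=1: DEC 1 -> ACC=2
Event 17 (EXEC): [IRQ0] PC=2: DEC 3 -> ACC=-1
Event 18 (EXEC): [IRQ0] PC=3: IRET -> resume MAIN at PC=4 (depth now 0)
Event 19 (INT 1): INT 1 arrives: push (MAIN, PC=4), enter IRQ1 at PC=0 (depth now 1)
Event 20 (EXEC): [IRQ1] PC=0: INC 1 -> ACC=0
Event 21 (EXEC): [IRQ1] PC=1: INC 3 -> ACC=3
Event 22 (EXEC): [IRQ1] PC=2: IRET -> resume MAIN at PC=4 (depth now 0)
Event 23 (EXEC): [MAIN] PC=4: DEC 5 -> ACC=-2
Event 24 (INT 1): INT 1 arrives: push (MAIN, PC=5), enter IRQ1 at PC=0 (depth now 1)
Event 25 (INT 0): INT 0 arrives: push (IRQ1, PC=0), enter IRQ0 at PC=0 (depth now 2)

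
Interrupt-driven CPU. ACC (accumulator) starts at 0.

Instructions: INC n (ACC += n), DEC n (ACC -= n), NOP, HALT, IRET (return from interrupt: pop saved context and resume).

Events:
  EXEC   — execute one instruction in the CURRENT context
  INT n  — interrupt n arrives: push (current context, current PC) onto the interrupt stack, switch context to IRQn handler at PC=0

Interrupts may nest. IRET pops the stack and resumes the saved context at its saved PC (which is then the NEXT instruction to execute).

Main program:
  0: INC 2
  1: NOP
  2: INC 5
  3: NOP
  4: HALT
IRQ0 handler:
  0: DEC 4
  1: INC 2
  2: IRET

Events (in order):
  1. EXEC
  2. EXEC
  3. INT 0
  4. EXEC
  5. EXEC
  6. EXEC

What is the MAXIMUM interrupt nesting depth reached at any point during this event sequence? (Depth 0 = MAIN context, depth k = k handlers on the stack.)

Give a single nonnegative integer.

Answer: 1

Derivation:
Event 1 (EXEC): [MAIN] PC=0: INC 2 -> ACC=2 [depth=0]
Event 2 (EXEC): [MAIN] PC=1: NOP [depth=0]
Event 3 (INT 0): INT 0 arrives: push (MAIN, PC=2), enter IRQ0 at PC=0 (depth now 1) [depth=1]
Event 4 (EXEC): [IRQ0] PC=0: DEC 4 -> ACC=-2 [depth=1]
Event 5 (EXEC): [IRQ0] PC=1: INC 2 -> ACC=0 [depth=1]
Event 6 (EXEC): [IRQ0] PC=2: IRET -> resume MAIN at PC=2 (depth now 0) [depth=0]
Max depth observed: 1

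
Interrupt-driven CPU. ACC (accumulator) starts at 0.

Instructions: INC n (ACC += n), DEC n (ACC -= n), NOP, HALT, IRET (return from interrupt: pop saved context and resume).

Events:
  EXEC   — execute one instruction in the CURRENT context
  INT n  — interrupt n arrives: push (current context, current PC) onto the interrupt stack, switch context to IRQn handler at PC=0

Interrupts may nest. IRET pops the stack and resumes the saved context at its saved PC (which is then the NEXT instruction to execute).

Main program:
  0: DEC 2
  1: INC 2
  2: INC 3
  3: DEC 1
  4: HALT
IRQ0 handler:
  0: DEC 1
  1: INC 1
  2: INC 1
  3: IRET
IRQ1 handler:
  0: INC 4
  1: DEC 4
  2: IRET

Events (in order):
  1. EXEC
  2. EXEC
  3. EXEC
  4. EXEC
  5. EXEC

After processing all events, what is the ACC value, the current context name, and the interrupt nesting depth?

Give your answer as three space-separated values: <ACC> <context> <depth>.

Answer: 2 MAIN 0

Derivation:
Event 1 (EXEC): [MAIN] PC=0: DEC 2 -> ACC=-2
Event 2 (EXEC): [MAIN] PC=1: INC 2 -> ACC=0
Event 3 (EXEC): [MAIN] PC=2: INC 3 -> ACC=3
Event 4 (EXEC): [MAIN] PC=3: DEC 1 -> ACC=2
Event 5 (EXEC): [MAIN] PC=4: HALT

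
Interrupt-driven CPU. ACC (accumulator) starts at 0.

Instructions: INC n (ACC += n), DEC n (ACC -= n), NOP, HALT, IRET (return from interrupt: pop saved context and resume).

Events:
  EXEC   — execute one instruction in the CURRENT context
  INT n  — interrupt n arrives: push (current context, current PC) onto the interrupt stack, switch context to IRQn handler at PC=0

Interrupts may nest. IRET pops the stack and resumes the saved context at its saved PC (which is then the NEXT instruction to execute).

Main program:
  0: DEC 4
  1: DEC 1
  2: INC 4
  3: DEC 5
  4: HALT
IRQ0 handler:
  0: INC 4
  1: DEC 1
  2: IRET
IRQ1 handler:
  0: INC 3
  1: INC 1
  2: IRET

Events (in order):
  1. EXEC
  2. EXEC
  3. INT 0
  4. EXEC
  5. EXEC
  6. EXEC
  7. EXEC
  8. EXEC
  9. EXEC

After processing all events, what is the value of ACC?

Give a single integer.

Event 1 (EXEC): [MAIN] PC=0: DEC 4 -> ACC=-4
Event 2 (EXEC): [MAIN] PC=1: DEC 1 -> ACC=-5
Event 3 (INT 0): INT 0 arrives: push (MAIN, PC=2), enter IRQ0 at PC=0 (depth now 1)
Event 4 (EXEC): [IRQ0] PC=0: INC 4 -> ACC=-1
Event 5 (EXEC): [IRQ0] PC=1: DEC 1 -> ACC=-2
Event 6 (EXEC): [IRQ0] PC=2: IRET -> resume MAIN at PC=2 (depth now 0)
Event 7 (EXEC): [MAIN] PC=2: INC 4 -> ACC=2
Event 8 (EXEC): [MAIN] PC=3: DEC 5 -> ACC=-3
Event 9 (EXEC): [MAIN] PC=4: HALT

Answer: -3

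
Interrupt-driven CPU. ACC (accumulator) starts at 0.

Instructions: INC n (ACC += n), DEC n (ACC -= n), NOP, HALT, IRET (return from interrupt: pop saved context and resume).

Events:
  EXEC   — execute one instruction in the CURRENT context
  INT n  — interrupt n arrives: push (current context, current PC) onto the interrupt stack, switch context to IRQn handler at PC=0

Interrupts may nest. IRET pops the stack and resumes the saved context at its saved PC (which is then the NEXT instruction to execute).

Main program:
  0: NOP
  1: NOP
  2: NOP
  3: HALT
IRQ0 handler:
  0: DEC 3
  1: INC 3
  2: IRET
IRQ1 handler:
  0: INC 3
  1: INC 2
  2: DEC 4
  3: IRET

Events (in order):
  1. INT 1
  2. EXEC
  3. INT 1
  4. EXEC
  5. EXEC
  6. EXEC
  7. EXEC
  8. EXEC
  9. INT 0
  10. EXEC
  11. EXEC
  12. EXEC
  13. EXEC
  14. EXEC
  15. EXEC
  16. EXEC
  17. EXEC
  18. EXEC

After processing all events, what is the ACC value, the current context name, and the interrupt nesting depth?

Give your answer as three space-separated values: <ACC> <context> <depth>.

Answer: 2 MAIN 0

Derivation:
Event 1 (INT 1): INT 1 arrives: push (MAIN, PC=0), enter IRQ1 at PC=0 (depth now 1)
Event 2 (EXEC): [IRQ1] PC=0: INC 3 -> ACC=3
Event 3 (INT 1): INT 1 arrives: push (IRQ1, PC=1), enter IRQ1 at PC=0 (depth now 2)
Event 4 (EXEC): [IRQ1] PC=0: INC 3 -> ACC=6
Event 5 (EXEC): [IRQ1] PC=1: INC 2 -> ACC=8
Event 6 (EXEC): [IRQ1] PC=2: DEC 4 -> ACC=4
Event 7 (EXEC): [IRQ1] PC=3: IRET -> resume IRQ1 at PC=1 (depth now 1)
Event 8 (EXEC): [IRQ1] PC=1: INC 2 -> ACC=6
Event 9 (INT 0): INT 0 arrives: push (IRQ1, PC=2), enter IRQ0 at PC=0 (depth now 2)
Event 10 (EXEC): [IRQ0] PC=0: DEC 3 -> ACC=3
Event 11 (EXEC): [IRQ0] PC=1: INC 3 -> ACC=6
Event 12 (EXEC): [IRQ0] PC=2: IRET -> resume IRQ1 at PC=2 (depth now 1)
Event 13 (EXEC): [IRQ1] PC=2: DEC 4 -> ACC=2
Event 14 (EXEC): [IRQ1] PC=3: IRET -> resume MAIN at PC=0 (depth now 0)
Event 15 (EXEC): [MAIN] PC=0: NOP
Event 16 (EXEC): [MAIN] PC=1: NOP
Event 17 (EXEC): [MAIN] PC=2: NOP
Event 18 (EXEC): [MAIN] PC=3: HALT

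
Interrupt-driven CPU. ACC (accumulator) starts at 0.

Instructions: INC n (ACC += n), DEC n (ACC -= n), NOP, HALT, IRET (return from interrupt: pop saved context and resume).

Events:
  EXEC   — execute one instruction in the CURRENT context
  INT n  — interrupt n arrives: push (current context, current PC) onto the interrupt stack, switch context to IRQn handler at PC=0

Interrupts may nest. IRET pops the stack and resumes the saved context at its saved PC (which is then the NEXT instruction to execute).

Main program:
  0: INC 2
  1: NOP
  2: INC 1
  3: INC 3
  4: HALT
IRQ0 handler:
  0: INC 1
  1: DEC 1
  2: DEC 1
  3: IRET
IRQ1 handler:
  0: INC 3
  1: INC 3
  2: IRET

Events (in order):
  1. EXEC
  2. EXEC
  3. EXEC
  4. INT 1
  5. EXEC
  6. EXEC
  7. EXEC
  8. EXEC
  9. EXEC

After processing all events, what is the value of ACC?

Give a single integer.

Answer: 12

Derivation:
Event 1 (EXEC): [MAIN] PC=0: INC 2 -> ACC=2
Event 2 (EXEC): [MAIN] PC=1: NOP
Event 3 (EXEC): [MAIN] PC=2: INC 1 -> ACC=3
Event 4 (INT 1): INT 1 arrives: push (MAIN, PC=3), enter IRQ1 at PC=0 (depth now 1)
Event 5 (EXEC): [IRQ1] PC=0: INC 3 -> ACC=6
Event 6 (EXEC): [IRQ1] PC=1: INC 3 -> ACC=9
Event 7 (EXEC): [IRQ1] PC=2: IRET -> resume MAIN at PC=3 (depth now 0)
Event 8 (EXEC): [MAIN] PC=3: INC 3 -> ACC=12
Event 9 (EXEC): [MAIN] PC=4: HALT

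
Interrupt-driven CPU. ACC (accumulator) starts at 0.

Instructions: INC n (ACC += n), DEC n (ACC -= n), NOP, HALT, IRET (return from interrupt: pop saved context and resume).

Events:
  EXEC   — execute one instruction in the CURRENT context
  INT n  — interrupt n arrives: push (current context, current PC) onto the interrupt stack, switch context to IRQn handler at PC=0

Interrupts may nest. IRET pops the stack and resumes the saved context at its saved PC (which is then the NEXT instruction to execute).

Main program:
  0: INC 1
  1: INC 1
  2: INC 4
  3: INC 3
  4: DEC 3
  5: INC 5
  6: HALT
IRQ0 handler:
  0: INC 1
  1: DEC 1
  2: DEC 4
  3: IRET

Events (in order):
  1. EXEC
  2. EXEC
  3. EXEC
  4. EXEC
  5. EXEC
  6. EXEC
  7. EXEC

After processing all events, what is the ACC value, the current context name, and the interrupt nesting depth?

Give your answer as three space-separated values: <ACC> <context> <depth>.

Event 1 (EXEC): [MAIN] PC=0: INC 1 -> ACC=1
Event 2 (EXEC): [MAIN] PC=1: INC 1 -> ACC=2
Event 3 (EXEC): [MAIN] PC=2: INC 4 -> ACC=6
Event 4 (EXEC): [MAIN] PC=3: INC 3 -> ACC=9
Event 5 (EXEC): [MAIN] PC=4: DEC 3 -> ACC=6
Event 6 (EXEC): [MAIN] PC=5: INC 5 -> ACC=11
Event 7 (EXEC): [MAIN] PC=6: HALT

Answer: 11 MAIN 0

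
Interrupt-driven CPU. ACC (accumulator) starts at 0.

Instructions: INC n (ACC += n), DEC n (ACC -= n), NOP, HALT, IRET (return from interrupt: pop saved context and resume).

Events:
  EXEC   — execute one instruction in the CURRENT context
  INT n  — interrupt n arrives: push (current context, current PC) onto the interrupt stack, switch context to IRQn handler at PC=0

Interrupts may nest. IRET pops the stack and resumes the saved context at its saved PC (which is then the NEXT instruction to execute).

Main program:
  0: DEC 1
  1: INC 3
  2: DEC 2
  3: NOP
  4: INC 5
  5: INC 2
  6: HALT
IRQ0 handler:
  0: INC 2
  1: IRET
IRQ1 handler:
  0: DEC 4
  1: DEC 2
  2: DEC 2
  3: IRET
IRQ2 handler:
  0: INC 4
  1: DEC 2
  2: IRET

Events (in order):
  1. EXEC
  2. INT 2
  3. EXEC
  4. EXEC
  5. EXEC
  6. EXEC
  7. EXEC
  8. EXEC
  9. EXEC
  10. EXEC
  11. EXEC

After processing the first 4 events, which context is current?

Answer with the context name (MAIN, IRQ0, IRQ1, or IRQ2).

Answer: IRQ2

Derivation:
Event 1 (EXEC): [MAIN] PC=0: DEC 1 -> ACC=-1
Event 2 (INT 2): INT 2 arrives: push (MAIN, PC=1), enter IRQ2 at PC=0 (depth now 1)
Event 3 (EXEC): [IRQ2] PC=0: INC 4 -> ACC=3
Event 4 (EXEC): [IRQ2] PC=1: DEC 2 -> ACC=1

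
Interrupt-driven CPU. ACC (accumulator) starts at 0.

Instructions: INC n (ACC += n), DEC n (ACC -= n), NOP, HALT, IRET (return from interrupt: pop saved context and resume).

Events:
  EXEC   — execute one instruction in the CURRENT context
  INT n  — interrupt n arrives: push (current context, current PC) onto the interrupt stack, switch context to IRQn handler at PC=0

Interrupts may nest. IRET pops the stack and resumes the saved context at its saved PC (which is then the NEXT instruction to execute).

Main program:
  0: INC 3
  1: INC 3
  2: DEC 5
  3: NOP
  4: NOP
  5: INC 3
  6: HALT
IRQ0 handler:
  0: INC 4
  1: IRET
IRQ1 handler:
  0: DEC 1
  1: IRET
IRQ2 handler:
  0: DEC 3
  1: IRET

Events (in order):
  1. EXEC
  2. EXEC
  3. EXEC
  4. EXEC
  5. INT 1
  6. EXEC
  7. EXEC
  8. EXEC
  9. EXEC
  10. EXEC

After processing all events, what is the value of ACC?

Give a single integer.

Answer: 3

Derivation:
Event 1 (EXEC): [MAIN] PC=0: INC 3 -> ACC=3
Event 2 (EXEC): [MAIN] PC=1: INC 3 -> ACC=6
Event 3 (EXEC): [MAIN] PC=2: DEC 5 -> ACC=1
Event 4 (EXEC): [MAIN] PC=3: NOP
Event 5 (INT 1): INT 1 arrives: push (MAIN, PC=4), enter IRQ1 at PC=0 (depth now 1)
Event 6 (EXEC): [IRQ1] PC=0: DEC 1 -> ACC=0
Event 7 (EXEC): [IRQ1] PC=1: IRET -> resume MAIN at PC=4 (depth now 0)
Event 8 (EXEC): [MAIN] PC=4: NOP
Event 9 (EXEC): [MAIN] PC=5: INC 3 -> ACC=3
Event 10 (EXEC): [MAIN] PC=6: HALT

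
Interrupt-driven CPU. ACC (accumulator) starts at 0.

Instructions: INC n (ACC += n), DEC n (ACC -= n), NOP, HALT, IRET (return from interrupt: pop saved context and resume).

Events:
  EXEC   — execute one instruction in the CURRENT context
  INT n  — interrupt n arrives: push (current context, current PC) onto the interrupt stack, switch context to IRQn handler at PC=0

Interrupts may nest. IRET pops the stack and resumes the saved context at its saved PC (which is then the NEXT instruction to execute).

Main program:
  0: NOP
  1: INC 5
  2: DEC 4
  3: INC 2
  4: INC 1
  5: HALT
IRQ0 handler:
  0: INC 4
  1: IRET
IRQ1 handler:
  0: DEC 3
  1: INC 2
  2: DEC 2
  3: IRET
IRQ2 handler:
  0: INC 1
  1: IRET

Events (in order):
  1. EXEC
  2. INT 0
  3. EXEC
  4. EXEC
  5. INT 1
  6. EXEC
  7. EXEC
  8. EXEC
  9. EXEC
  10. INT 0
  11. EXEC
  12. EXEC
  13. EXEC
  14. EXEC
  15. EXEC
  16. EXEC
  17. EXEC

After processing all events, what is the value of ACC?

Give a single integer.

Answer: 9

Derivation:
Event 1 (EXEC): [MAIN] PC=0: NOP
Event 2 (INT 0): INT 0 arrives: push (MAIN, PC=1), enter IRQ0 at PC=0 (depth now 1)
Event 3 (EXEC): [IRQ0] PC=0: INC 4 -> ACC=4
Event 4 (EXEC): [IRQ0] PC=1: IRET -> resume MAIN at PC=1 (depth now 0)
Event 5 (INT 1): INT 1 arrives: push (MAIN, PC=1), enter IRQ1 at PC=0 (depth now 1)
Event 6 (EXEC): [IRQ1] PC=0: DEC 3 -> ACC=1
Event 7 (EXEC): [IRQ1] PC=1: INC 2 -> ACC=3
Event 8 (EXEC): [IRQ1] PC=2: DEC 2 -> ACC=1
Event 9 (EXEC): [IRQ1] PC=3: IRET -> resume MAIN at PC=1 (depth now 0)
Event 10 (INT 0): INT 0 arrives: push (MAIN, PC=1), enter IRQ0 at PC=0 (depth now 1)
Event 11 (EXEC): [IRQ0] PC=0: INC 4 -> ACC=5
Event 12 (EXEC): [IRQ0] PC=1: IRET -> resume MAIN at PC=1 (depth now 0)
Event 13 (EXEC): [MAIN] PC=1: INC 5 -> ACC=10
Event 14 (EXEC): [MAIN] PC=2: DEC 4 -> ACC=6
Event 15 (EXEC): [MAIN] PC=3: INC 2 -> ACC=8
Event 16 (EXEC): [MAIN] PC=4: INC 1 -> ACC=9
Event 17 (EXEC): [MAIN] PC=5: HALT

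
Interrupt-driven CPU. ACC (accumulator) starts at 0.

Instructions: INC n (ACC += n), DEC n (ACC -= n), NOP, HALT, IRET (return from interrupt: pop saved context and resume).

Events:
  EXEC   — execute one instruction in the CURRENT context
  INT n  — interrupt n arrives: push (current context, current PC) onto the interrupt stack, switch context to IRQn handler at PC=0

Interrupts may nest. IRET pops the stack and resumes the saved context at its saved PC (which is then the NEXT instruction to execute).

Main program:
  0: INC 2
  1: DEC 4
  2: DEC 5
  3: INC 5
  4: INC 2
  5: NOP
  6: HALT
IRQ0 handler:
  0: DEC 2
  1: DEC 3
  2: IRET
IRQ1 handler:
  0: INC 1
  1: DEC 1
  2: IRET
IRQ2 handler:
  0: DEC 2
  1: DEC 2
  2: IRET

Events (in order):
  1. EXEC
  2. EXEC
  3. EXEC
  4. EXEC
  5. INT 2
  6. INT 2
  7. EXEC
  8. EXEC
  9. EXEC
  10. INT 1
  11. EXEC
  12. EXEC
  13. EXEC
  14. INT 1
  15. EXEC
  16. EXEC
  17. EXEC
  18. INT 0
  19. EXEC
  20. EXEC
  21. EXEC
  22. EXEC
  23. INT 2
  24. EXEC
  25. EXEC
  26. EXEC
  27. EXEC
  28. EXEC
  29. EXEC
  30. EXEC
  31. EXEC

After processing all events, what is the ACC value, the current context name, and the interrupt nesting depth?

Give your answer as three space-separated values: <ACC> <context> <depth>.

Answer: -17 MAIN 0

Derivation:
Event 1 (EXEC): [MAIN] PC=0: INC 2 -> ACC=2
Event 2 (EXEC): [MAIN] PC=1: DEC 4 -> ACC=-2
Event 3 (EXEC): [MAIN] PC=2: DEC 5 -> ACC=-7
Event 4 (EXEC): [MAIN] PC=3: INC 5 -> ACC=-2
Event 5 (INT 2): INT 2 arrives: push (MAIN, PC=4), enter IRQ2 at PC=0 (depth now 1)
Event 6 (INT 2): INT 2 arrives: push (IRQ2, PC=0), enter IRQ2 at PC=0 (depth now 2)
Event 7 (EXEC): [IRQ2] PC=0: DEC 2 -> ACC=-4
Event 8 (EXEC): [IRQ2] PC=1: DEC 2 -> ACC=-6
Event 9 (EXEC): [IRQ2] PC=2: IRET -> resume IRQ2 at PC=0 (depth now 1)
Event 10 (INT 1): INT 1 arrives: push (IRQ2, PC=0), enter IRQ1 at PC=0 (depth now 2)
Event 11 (EXEC): [IRQ1] PC=0: INC 1 -> ACC=-5
Event 12 (EXEC): [IRQ1] PC=1: DEC 1 -> ACC=-6
Event 13 (EXEC): [IRQ1] PC=2: IRET -> resume IRQ2 at PC=0 (depth now 1)
Event 14 (INT 1): INT 1 arrives: push (IRQ2, PC=0), enter IRQ1 at PC=0 (depth now 2)
Event 15 (EXEC): [IRQ1] PC=0: INC 1 -> ACC=-5
Event 16 (EXEC): [IRQ1] PC=1: DEC 1 -> ACC=-6
Event 17 (EXEC): [IRQ1] PC=2: IRET -> resume IRQ2 at PC=0 (depth now 1)
Event 18 (INT 0): INT 0 arrives: push (IRQ2, PC=0), enter IRQ0 at PC=0 (depth now 2)
Event 19 (EXEC): [IRQ0] PC=0: DEC 2 -> ACC=-8
Event 20 (EXEC): [IRQ0] PC=1: DEC 3 -> ACC=-11
Event 21 (EXEC): [IRQ0] PC=2: IRET -> resume IRQ2 at PC=0 (depth now 1)
Event 22 (EXEC): [IRQ2] PC=0: DEC 2 -> ACC=-13
Event 23 (INT 2): INT 2 arrives: push (IRQ2, PC=1), enter IRQ2 at PC=0 (depth now 2)
Event 24 (EXEC): [IRQ2] PC=0: DEC 2 -> ACC=-15
Event 25 (EXEC): [IRQ2] PC=1: DEC 2 -> ACC=-17
Event 26 (EXEC): [IRQ2] PC=2: IRET -> resume IRQ2 at PC=1 (depth now 1)
Event 27 (EXEC): [IRQ2] PC=1: DEC 2 -> ACC=-19
Event 28 (EXEC): [IRQ2] PC=2: IRET -> resume MAIN at PC=4 (depth now 0)
Event 29 (EXEC): [MAIN] PC=4: INC 2 -> ACC=-17
Event 30 (EXEC): [MAIN] PC=5: NOP
Event 31 (EXEC): [MAIN] PC=6: HALT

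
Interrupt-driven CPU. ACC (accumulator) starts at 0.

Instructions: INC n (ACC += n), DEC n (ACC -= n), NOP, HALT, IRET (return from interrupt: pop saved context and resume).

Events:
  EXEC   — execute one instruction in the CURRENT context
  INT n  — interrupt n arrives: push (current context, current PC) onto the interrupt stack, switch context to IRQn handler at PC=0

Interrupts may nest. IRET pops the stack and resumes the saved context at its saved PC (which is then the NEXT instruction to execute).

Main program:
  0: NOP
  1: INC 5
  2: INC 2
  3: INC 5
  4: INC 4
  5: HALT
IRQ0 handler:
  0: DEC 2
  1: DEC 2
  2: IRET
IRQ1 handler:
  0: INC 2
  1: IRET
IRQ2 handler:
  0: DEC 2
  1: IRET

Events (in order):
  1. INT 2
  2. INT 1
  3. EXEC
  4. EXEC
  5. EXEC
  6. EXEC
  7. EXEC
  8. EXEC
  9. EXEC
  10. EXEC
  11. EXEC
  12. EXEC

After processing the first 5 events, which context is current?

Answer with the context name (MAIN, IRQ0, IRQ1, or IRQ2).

Answer: IRQ2

Derivation:
Event 1 (INT 2): INT 2 arrives: push (MAIN, PC=0), enter IRQ2 at PC=0 (depth now 1)
Event 2 (INT 1): INT 1 arrives: push (IRQ2, PC=0), enter IRQ1 at PC=0 (depth now 2)
Event 3 (EXEC): [IRQ1] PC=0: INC 2 -> ACC=2
Event 4 (EXEC): [IRQ1] PC=1: IRET -> resume IRQ2 at PC=0 (depth now 1)
Event 5 (EXEC): [IRQ2] PC=0: DEC 2 -> ACC=0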